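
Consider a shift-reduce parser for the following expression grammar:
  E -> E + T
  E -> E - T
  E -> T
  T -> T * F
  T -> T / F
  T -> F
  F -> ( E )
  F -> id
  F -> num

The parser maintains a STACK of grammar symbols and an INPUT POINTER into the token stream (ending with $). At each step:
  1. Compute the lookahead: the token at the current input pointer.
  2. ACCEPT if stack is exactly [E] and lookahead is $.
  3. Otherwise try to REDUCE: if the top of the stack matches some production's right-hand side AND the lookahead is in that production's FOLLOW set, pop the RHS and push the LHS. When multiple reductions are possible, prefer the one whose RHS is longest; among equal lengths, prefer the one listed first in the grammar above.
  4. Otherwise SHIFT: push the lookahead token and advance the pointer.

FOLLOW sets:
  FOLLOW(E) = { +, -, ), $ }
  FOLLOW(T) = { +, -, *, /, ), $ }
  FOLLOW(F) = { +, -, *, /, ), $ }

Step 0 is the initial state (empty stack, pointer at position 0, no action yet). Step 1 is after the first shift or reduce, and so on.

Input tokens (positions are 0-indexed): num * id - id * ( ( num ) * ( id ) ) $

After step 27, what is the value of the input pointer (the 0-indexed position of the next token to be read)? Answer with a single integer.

Step 1: shift num. Stack=[num] ptr=1 lookahead=* remaining=[* id - id * ( ( num ) * ( id ) ) $]
Step 2: reduce F->num. Stack=[F] ptr=1 lookahead=* remaining=[* id - id * ( ( num ) * ( id ) ) $]
Step 3: reduce T->F. Stack=[T] ptr=1 lookahead=* remaining=[* id - id * ( ( num ) * ( id ) ) $]
Step 4: shift *. Stack=[T *] ptr=2 lookahead=id remaining=[id - id * ( ( num ) * ( id ) ) $]
Step 5: shift id. Stack=[T * id] ptr=3 lookahead=- remaining=[- id * ( ( num ) * ( id ) ) $]
Step 6: reduce F->id. Stack=[T * F] ptr=3 lookahead=- remaining=[- id * ( ( num ) * ( id ) ) $]
Step 7: reduce T->T * F. Stack=[T] ptr=3 lookahead=- remaining=[- id * ( ( num ) * ( id ) ) $]
Step 8: reduce E->T. Stack=[E] ptr=3 lookahead=- remaining=[- id * ( ( num ) * ( id ) ) $]
Step 9: shift -. Stack=[E -] ptr=4 lookahead=id remaining=[id * ( ( num ) * ( id ) ) $]
Step 10: shift id. Stack=[E - id] ptr=5 lookahead=* remaining=[* ( ( num ) * ( id ) ) $]
Step 11: reduce F->id. Stack=[E - F] ptr=5 lookahead=* remaining=[* ( ( num ) * ( id ) ) $]
Step 12: reduce T->F. Stack=[E - T] ptr=5 lookahead=* remaining=[* ( ( num ) * ( id ) ) $]
Step 13: shift *. Stack=[E - T *] ptr=6 lookahead=( remaining=[( ( num ) * ( id ) ) $]
Step 14: shift (. Stack=[E - T * (] ptr=7 lookahead=( remaining=[( num ) * ( id ) ) $]
Step 15: shift (. Stack=[E - T * ( (] ptr=8 lookahead=num remaining=[num ) * ( id ) ) $]
Step 16: shift num. Stack=[E - T * ( ( num] ptr=9 lookahead=) remaining=[) * ( id ) ) $]
Step 17: reduce F->num. Stack=[E - T * ( ( F] ptr=9 lookahead=) remaining=[) * ( id ) ) $]
Step 18: reduce T->F. Stack=[E - T * ( ( T] ptr=9 lookahead=) remaining=[) * ( id ) ) $]
Step 19: reduce E->T. Stack=[E - T * ( ( E] ptr=9 lookahead=) remaining=[) * ( id ) ) $]
Step 20: shift ). Stack=[E - T * ( ( E )] ptr=10 lookahead=* remaining=[* ( id ) ) $]
Step 21: reduce F->( E ). Stack=[E - T * ( F] ptr=10 lookahead=* remaining=[* ( id ) ) $]
Step 22: reduce T->F. Stack=[E - T * ( T] ptr=10 lookahead=* remaining=[* ( id ) ) $]
Step 23: shift *. Stack=[E - T * ( T *] ptr=11 lookahead=( remaining=[( id ) ) $]
Step 24: shift (. Stack=[E - T * ( T * (] ptr=12 lookahead=id remaining=[id ) ) $]
Step 25: shift id. Stack=[E - T * ( T * ( id] ptr=13 lookahead=) remaining=[) ) $]
Step 26: reduce F->id. Stack=[E - T * ( T * ( F] ptr=13 lookahead=) remaining=[) ) $]
Step 27: reduce T->F. Stack=[E - T * ( T * ( T] ptr=13 lookahead=) remaining=[) ) $]

Answer: 13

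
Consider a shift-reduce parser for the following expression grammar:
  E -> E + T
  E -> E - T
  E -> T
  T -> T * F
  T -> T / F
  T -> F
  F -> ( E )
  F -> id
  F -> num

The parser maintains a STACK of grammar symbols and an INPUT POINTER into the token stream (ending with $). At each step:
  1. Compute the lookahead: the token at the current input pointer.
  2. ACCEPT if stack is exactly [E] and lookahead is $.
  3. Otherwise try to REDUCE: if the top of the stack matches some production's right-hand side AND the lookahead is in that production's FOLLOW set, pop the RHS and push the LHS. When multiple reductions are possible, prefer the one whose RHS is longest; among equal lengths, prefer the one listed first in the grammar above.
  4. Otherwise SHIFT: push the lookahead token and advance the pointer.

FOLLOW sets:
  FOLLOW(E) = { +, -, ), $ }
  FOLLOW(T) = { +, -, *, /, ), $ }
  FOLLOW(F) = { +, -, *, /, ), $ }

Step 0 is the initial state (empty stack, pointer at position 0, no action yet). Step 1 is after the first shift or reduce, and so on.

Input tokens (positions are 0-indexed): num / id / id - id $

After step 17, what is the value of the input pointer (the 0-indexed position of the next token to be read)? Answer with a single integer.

Answer: 7

Derivation:
Step 1: shift num. Stack=[num] ptr=1 lookahead=/ remaining=[/ id / id - id $]
Step 2: reduce F->num. Stack=[F] ptr=1 lookahead=/ remaining=[/ id / id - id $]
Step 3: reduce T->F. Stack=[T] ptr=1 lookahead=/ remaining=[/ id / id - id $]
Step 4: shift /. Stack=[T /] ptr=2 lookahead=id remaining=[id / id - id $]
Step 5: shift id. Stack=[T / id] ptr=3 lookahead=/ remaining=[/ id - id $]
Step 6: reduce F->id. Stack=[T / F] ptr=3 lookahead=/ remaining=[/ id - id $]
Step 7: reduce T->T / F. Stack=[T] ptr=3 lookahead=/ remaining=[/ id - id $]
Step 8: shift /. Stack=[T /] ptr=4 lookahead=id remaining=[id - id $]
Step 9: shift id. Stack=[T / id] ptr=5 lookahead=- remaining=[- id $]
Step 10: reduce F->id. Stack=[T / F] ptr=5 lookahead=- remaining=[- id $]
Step 11: reduce T->T / F. Stack=[T] ptr=5 lookahead=- remaining=[- id $]
Step 12: reduce E->T. Stack=[E] ptr=5 lookahead=- remaining=[- id $]
Step 13: shift -. Stack=[E -] ptr=6 lookahead=id remaining=[id $]
Step 14: shift id. Stack=[E - id] ptr=7 lookahead=$ remaining=[$]
Step 15: reduce F->id. Stack=[E - F] ptr=7 lookahead=$ remaining=[$]
Step 16: reduce T->F. Stack=[E - T] ptr=7 lookahead=$ remaining=[$]
Step 17: reduce E->E - T. Stack=[E] ptr=7 lookahead=$ remaining=[$]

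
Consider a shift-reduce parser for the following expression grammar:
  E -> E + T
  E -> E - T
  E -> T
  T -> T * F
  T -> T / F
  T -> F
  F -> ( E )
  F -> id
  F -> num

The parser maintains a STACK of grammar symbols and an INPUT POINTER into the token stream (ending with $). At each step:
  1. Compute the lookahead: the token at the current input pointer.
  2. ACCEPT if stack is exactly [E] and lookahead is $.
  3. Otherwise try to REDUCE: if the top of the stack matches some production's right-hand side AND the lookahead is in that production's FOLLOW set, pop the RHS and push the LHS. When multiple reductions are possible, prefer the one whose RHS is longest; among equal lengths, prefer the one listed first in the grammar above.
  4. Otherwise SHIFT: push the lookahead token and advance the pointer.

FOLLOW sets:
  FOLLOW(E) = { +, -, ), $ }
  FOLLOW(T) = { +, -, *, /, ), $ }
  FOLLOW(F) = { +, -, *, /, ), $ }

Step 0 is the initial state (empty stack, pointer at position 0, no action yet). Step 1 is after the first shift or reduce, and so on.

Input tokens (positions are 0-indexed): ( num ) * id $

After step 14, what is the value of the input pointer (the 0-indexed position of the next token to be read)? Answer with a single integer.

Step 1: shift (. Stack=[(] ptr=1 lookahead=num remaining=[num ) * id $]
Step 2: shift num. Stack=[( num] ptr=2 lookahead=) remaining=[) * id $]
Step 3: reduce F->num. Stack=[( F] ptr=2 lookahead=) remaining=[) * id $]
Step 4: reduce T->F. Stack=[( T] ptr=2 lookahead=) remaining=[) * id $]
Step 5: reduce E->T. Stack=[( E] ptr=2 lookahead=) remaining=[) * id $]
Step 6: shift ). Stack=[( E )] ptr=3 lookahead=* remaining=[* id $]
Step 7: reduce F->( E ). Stack=[F] ptr=3 lookahead=* remaining=[* id $]
Step 8: reduce T->F. Stack=[T] ptr=3 lookahead=* remaining=[* id $]
Step 9: shift *. Stack=[T *] ptr=4 lookahead=id remaining=[id $]
Step 10: shift id. Stack=[T * id] ptr=5 lookahead=$ remaining=[$]
Step 11: reduce F->id. Stack=[T * F] ptr=5 lookahead=$ remaining=[$]
Step 12: reduce T->T * F. Stack=[T] ptr=5 lookahead=$ remaining=[$]
Step 13: reduce E->T. Stack=[E] ptr=5 lookahead=$ remaining=[$]
Step 14: accept. Stack=[E] ptr=5 lookahead=$ remaining=[$]

Answer: 5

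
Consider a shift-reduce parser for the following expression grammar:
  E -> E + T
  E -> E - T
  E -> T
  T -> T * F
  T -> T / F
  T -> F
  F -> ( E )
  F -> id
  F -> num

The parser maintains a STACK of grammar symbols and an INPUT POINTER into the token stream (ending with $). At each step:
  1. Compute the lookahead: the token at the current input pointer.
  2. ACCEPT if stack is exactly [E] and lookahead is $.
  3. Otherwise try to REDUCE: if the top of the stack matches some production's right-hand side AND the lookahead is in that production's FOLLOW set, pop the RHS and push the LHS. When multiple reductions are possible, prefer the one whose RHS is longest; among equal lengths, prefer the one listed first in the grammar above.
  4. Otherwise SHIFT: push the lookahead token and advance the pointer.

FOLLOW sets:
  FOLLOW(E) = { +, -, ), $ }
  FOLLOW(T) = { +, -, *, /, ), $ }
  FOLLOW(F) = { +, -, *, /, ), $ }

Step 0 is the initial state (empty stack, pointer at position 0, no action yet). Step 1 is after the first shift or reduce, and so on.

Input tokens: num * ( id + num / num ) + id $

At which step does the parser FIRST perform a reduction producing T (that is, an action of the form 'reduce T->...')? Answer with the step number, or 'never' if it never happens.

Step 1: shift num. Stack=[num] ptr=1 lookahead=* remaining=[* ( id + num / num ) + id $]
Step 2: reduce F->num. Stack=[F] ptr=1 lookahead=* remaining=[* ( id + num / num ) + id $]
Step 3: reduce T->F. Stack=[T] ptr=1 lookahead=* remaining=[* ( id + num / num ) + id $]

Answer: 3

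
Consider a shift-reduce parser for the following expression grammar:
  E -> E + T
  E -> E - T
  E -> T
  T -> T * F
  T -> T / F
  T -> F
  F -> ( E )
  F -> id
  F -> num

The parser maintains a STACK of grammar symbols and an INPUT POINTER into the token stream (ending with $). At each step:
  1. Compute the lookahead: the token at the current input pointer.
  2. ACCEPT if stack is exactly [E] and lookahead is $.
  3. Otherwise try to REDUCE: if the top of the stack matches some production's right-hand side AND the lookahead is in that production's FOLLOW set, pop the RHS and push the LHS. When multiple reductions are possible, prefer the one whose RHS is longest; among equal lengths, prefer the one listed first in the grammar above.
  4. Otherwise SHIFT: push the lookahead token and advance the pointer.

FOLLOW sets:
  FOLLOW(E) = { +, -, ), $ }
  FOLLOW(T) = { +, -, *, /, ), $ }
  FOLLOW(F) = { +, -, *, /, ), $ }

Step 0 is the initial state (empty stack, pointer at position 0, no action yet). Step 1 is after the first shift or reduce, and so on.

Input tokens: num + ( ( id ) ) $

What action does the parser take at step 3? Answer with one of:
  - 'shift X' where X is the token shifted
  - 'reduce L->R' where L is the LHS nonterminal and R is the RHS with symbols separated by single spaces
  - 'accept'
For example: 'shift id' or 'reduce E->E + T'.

Answer: reduce T->F

Derivation:
Step 1: shift num. Stack=[num] ptr=1 lookahead=+ remaining=[+ ( ( id ) ) $]
Step 2: reduce F->num. Stack=[F] ptr=1 lookahead=+ remaining=[+ ( ( id ) ) $]
Step 3: reduce T->F. Stack=[T] ptr=1 lookahead=+ remaining=[+ ( ( id ) ) $]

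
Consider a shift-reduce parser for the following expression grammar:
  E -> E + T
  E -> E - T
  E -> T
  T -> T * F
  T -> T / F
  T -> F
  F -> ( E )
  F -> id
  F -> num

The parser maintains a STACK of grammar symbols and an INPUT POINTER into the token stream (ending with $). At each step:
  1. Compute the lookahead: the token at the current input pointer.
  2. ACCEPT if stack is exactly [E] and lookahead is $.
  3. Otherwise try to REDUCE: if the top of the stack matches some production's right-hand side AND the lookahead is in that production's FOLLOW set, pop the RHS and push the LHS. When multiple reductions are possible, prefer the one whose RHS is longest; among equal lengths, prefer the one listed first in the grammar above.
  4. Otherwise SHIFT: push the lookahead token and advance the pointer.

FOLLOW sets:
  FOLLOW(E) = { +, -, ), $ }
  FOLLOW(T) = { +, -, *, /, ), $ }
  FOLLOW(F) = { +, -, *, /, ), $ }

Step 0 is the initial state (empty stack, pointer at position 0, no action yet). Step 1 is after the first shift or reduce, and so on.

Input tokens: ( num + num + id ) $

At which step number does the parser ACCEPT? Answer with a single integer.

Step 1: shift (. Stack=[(] ptr=1 lookahead=num remaining=[num + num + id ) $]
Step 2: shift num. Stack=[( num] ptr=2 lookahead=+ remaining=[+ num + id ) $]
Step 3: reduce F->num. Stack=[( F] ptr=2 lookahead=+ remaining=[+ num + id ) $]
Step 4: reduce T->F. Stack=[( T] ptr=2 lookahead=+ remaining=[+ num + id ) $]
Step 5: reduce E->T. Stack=[( E] ptr=2 lookahead=+ remaining=[+ num + id ) $]
Step 6: shift +. Stack=[( E +] ptr=3 lookahead=num remaining=[num + id ) $]
Step 7: shift num. Stack=[( E + num] ptr=4 lookahead=+ remaining=[+ id ) $]
Step 8: reduce F->num. Stack=[( E + F] ptr=4 lookahead=+ remaining=[+ id ) $]
Step 9: reduce T->F. Stack=[( E + T] ptr=4 lookahead=+ remaining=[+ id ) $]
Step 10: reduce E->E + T. Stack=[( E] ptr=4 lookahead=+ remaining=[+ id ) $]
Step 11: shift +. Stack=[( E +] ptr=5 lookahead=id remaining=[id ) $]
Step 12: shift id. Stack=[( E + id] ptr=6 lookahead=) remaining=[) $]
Step 13: reduce F->id. Stack=[( E + F] ptr=6 lookahead=) remaining=[) $]
Step 14: reduce T->F. Stack=[( E + T] ptr=6 lookahead=) remaining=[) $]
Step 15: reduce E->E + T. Stack=[( E] ptr=6 lookahead=) remaining=[) $]
Step 16: shift ). Stack=[( E )] ptr=7 lookahead=$ remaining=[$]
Step 17: reduce F->( E ). Stack=[F] ptr=7 lookahead=$ remaining=[$]
Step 18: reduce T->F. Stack=[T] ptr=7 lookahead=$ remaining=[$]
Step 19: reduce E->T. Stack=[E] ptr=7 lookahead=$ remaining=[$]
Step 20: accept. Stack=[E] ptr=7 lookahead=$ remaining=[$]

Answer: 20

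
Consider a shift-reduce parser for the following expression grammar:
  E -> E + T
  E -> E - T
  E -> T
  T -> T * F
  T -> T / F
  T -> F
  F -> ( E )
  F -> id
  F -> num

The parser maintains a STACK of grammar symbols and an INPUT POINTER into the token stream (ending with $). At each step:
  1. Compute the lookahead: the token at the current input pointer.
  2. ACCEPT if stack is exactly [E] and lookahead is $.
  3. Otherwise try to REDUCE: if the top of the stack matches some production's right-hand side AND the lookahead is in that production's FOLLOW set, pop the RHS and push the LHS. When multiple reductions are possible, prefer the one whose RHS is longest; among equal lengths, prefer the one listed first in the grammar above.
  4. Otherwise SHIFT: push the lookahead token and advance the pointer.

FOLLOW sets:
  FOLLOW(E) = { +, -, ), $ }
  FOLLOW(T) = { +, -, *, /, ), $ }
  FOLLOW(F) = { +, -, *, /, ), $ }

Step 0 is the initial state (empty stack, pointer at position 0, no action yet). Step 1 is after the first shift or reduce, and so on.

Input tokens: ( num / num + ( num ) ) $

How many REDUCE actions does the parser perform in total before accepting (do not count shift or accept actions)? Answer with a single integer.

Answer: 14

Derivation:
Step 1: shift (. Stack=[(] ptr=1 lookahead=num remaining=[num / num + ( num ) ) $]
Step 2: shift num. Stack=[( num] ptr=2 lookahead=/ remaining=[/ num + ( num ) ) $]
Step 3: reduce F->num. Stack=[( F] ptr=2 lookahead=/ remaining=[/ num + ( num ) ) $]
Step 4: reduce T->F. Stack=[( T] ptr=2 lookahead=/ remaining=[/ num + ( num ) ) $]
Step 5: shift /. Stack=[( T /] ptr=3 lookahead=num remaining=[num + ( num ) ) $]
Step 6: shift num. Stack=[( T / num] ptr=4 lookahead=+ remaining=[+ ( num ) ) $]
Step 7: reduce F->num. Stack=[( T / F] ptr=4 lookahead=+ remaining=[+ ( num ) ) $]
Step 8: reduce T->T / F. Stack=[( T] ptr=4 lookahead=+ remaining=[+ ( num ) ) $]
Step 9: reduce E->T. Stack=[( E] ptr=4 lookahead=+ remaining=[+ ( num ) ) $]
Step 10: shift +. Stack=[( E +] ptr=5 lookahead=( remaining=[( num ) ) $]
Step 11: shift (. Stack=[( E + (] ptr=6 lookahead=num remaining=[num ) ) $]
Step 12: shift num. Stack=[( E + ( num] ptr=7 lookahead=) remaining=[) ) $]
Step 13: reduce F->num. Stack=[( E + ( F] ptr=7 lookahead=) remaining=[) ) $]
Step 14: reduce T->F. Stack=[( E + ( T] ptr=7 lookahead=) remaining=[) ) $]
Step 15: reduce E->T. Stack=[( E + ( E] ptr=7 lookahead=) remaining=[) ) $]
Step 16: shift ). Stack=[( E + ( E )] ptr=8 lookahead=) remaining=[) $]
Step 17: reduce F->( E ). Stack=[( E + F] ptr=8 lookahead=) remaining=[) $]
Step 18: reduce T->F. Stack=[( E + T] ptr=8 lookahead=) remaining=[) $]
Step 19: reduce E->E + T. Stack=[( E] ptr=8 lookahead=) remaining=[) $]
Step 20: shift ). Stack=[( E )] ptr=9 lookahead=$ remaining=[$]
Step 21: reduce F->( E ). Stack=[F] ptr=9 lookahead=$ remaining=[$]
Step 22: reduce T->F. Stack=[T] ptr=9 lookahead=$ remaining=[$]
Step 23: reduce E->T. Stack=[E] ptr=9 lookahead=$ remaining=[$]
Step 24: accept. Stack=[E] ptr=9 lookahead=$ remaining=[$]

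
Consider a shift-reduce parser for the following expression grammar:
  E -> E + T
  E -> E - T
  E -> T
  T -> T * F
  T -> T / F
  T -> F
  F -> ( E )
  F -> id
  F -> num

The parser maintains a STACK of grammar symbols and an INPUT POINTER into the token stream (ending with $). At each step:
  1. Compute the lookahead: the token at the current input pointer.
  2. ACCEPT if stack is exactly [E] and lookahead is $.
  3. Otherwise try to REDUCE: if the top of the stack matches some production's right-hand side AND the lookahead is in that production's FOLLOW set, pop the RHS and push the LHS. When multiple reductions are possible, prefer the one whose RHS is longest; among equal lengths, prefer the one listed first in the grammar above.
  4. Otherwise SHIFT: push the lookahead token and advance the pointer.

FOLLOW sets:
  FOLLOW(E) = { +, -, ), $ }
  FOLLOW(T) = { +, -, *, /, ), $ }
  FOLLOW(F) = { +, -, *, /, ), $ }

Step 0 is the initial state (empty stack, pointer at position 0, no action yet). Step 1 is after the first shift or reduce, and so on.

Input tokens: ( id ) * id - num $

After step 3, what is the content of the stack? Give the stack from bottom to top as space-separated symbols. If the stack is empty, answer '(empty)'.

Step 1: shift (. Stack=[(] ptr=1 lookahead=id remaining=[id ) * id - num $]
Step 2: shift id. Stack=[( id] ptr=2 lookahead=) remaining=[) * id - num $]
Step 3: reduce F->id. Stack=[( F] ptr=2 lookahead=) remaining=[) * id - num $]

Answer: ( F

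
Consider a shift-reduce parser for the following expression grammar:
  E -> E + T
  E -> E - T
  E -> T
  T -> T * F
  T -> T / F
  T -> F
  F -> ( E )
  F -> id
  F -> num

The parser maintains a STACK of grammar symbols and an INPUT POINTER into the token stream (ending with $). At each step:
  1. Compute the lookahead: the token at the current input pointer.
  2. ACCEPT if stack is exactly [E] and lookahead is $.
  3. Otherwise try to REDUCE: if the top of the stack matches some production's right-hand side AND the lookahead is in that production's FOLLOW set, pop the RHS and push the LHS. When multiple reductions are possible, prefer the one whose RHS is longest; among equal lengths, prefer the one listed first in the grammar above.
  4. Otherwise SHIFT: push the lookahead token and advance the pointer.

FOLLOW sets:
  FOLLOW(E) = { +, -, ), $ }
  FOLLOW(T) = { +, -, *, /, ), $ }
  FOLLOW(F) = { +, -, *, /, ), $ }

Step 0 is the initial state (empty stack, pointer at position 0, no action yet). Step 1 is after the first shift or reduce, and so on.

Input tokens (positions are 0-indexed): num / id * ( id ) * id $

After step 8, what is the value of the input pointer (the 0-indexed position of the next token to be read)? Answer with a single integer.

Answer: 4

Derivation:
Step 1: shift num. Stack=[num] ptr=1 lookahead=/ remaining=[/ id * ( id ) * id $]
Step 2: reduce F->num. Stack=[F] ptr=1 lookahead=/ remaining=[/ id * ( id ) * id $]
Step 3: reduce T->F. Stack=[T] ptr=1 lookahead=/ remaining=[/ id * ( id ) * id $]
Step 4: shift /. Stack=[T /] ptr=2 lookahead=id remaining=[id * ( id ) * id $]
Step 5: shift id. Stack=[T / id] ptr=3 lookahead=* remaining=[* ( id ) * id $]
Step 6: reduce F->id. Stack=[T / F] ptr=3 lookahead=* remaining=[* ( id ) * id $]
Step 7: reduce T->T / F. Stack=[T] ptr=3 lookahead=* remaining=[* ( id ) * id $]
Step 8: shift *. Stack=[T *] ptr=4 lookahead=( remaining=[( id ) * id $]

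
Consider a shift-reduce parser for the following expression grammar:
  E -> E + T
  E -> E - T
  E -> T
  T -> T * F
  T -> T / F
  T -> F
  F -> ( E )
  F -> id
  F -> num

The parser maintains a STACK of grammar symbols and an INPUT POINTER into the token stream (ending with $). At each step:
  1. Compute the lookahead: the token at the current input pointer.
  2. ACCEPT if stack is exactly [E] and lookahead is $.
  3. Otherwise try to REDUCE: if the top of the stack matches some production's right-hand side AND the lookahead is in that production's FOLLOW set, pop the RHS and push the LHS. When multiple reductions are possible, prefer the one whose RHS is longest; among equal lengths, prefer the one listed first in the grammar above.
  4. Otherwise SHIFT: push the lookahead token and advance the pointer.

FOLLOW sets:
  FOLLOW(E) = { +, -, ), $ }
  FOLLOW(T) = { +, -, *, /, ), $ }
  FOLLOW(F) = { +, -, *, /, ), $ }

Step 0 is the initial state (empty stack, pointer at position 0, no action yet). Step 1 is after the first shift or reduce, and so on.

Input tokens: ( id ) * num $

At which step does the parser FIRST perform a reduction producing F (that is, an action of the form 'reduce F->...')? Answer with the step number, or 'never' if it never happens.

Answer: 3

Derivation:
Step 1: shift (. Stack=[(] ptr=1 lookahead=id remaining=[id ) * num $]
Step 2: shift id. Stack=[( id] ptr=2 lookahead=) remaining=[) * num $]
Step 3: reduce F->id. Stack=[( F] ptr=2 lookahead=) remaining=[) * num $]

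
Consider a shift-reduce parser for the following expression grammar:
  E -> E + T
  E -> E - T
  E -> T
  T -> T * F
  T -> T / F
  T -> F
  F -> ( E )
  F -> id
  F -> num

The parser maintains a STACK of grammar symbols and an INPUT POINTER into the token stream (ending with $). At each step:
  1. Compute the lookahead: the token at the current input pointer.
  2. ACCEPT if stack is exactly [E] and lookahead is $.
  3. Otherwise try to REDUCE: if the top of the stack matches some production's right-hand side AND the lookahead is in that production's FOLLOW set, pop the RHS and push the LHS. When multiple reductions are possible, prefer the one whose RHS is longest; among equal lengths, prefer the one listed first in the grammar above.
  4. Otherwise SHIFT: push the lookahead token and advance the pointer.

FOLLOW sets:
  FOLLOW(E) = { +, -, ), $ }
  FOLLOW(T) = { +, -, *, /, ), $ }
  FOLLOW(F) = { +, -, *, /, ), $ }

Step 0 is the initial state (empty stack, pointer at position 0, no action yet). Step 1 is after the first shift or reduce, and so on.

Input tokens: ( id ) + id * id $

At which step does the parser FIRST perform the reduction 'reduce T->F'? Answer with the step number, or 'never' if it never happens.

Answer: 4

Derivation:
Step 1: shift (. Stack=[(] ptr=1 lookahead=id remaining=[id ) + id * id $]
Step 2: shift id. Stack=[( id] ptr=2 lookahead=) remaining=[) + id * id $]
Step 3: reduce F->id. Stack=[( F] ptr=2 lookahead=) remaining=[) + id * id $]
Step 4: reduce T->F. Stack=[( T] ptr=2 lookahead=) remaining=[) + id * id $]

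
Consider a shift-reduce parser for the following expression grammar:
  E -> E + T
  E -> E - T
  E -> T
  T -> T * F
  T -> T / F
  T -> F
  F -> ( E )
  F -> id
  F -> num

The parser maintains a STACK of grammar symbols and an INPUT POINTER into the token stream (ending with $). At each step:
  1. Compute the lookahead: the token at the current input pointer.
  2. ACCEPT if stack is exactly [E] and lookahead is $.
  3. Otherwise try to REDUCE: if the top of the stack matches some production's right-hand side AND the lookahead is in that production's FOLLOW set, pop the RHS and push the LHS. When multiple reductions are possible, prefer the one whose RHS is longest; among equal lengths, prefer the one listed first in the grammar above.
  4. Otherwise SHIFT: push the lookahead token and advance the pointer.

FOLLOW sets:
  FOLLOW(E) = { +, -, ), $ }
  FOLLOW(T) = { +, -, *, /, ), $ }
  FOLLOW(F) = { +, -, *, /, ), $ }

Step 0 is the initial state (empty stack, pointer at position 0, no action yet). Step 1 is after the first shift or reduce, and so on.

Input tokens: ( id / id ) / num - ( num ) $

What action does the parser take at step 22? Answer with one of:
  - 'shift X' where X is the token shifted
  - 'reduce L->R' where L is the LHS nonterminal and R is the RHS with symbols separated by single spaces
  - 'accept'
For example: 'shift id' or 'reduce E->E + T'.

Answer: reduce T->F

Derivation:
Step 1: shift (. Stack=[(] ptr=1 lookahead=id remaining=[id / id ) / num - ( num ) $]
Step 2: shift id. Stack=[( id] ptr=2 lookahead=/ remaining=[/ id ) / num - ( num ) $]
Step 3: reduce F->id. Stack=[( F] ptr=2 lookahead=/ remaining=[/ id ) / num - ( num ) $]
Step 4: reduce T->F. Stack=[( T] ptr=2 lookahead=/ remaining=[/ id ) / num - ( num ) $]
Step 5: shift /. Stack=[( T /] ptr=3 lookahead=id remaining=[id ) / num - ( num ) $]
Step 6: shift id. Stack=[( T / id] ptr=4 lookahead=) remaining=[) / num - ( num ) $]
Step 7: reduce F->id. Stack=[( T / F] ptr=4 lookahead=) remaining=[) / num - ( num ) $]
Step 8: reduce T->T / F. Stack=[( T] ptr=4 lookahead=) remaining=[) / num - ( num ) $]
Step 9: reduce E->T. Stack=[( E] ptr=4 lookahead=) remaining=[) / num - ( num ) $]
Step 10: shift ). Stack=[( E )] ptr=5 lookahead=/ remaining=[/ num - ( num ) $]
Step 11: reduce F->( E ). Stack=[F] ptr=5 lookahead=/ remaining=[/ num - ( num ) $]
Step 12: reduce T->F. Stack=[T] ptr=5 lookahead=/ remaining=[/ num - ( num ) $]
Step 13: shift /. Stack=[T /] ptr=6 lookahead=num remaining=[num - ( num ) $]
Step 14: shift num. Stack=[T / num] ptr=7 lookahead=- remaining=[- ( num ) $]
Step 15: reduce F->num. Stack=[T / F] ptr=7 lookahead=- remaining=[- ( num ) $]
Step 16: reduce T->T / F. Stack=[T] ptr=7 lookahead=- remaining=[- ( num ) $]
Step 17: reduce E->T. Stack=[E] ptr=7 lookahead=- remaining=[- ( num ) $]
Step 18: shift -. Stack=[E -] ptr=8 lookahead=( remaining=[( num ) $]
Step 19: shift (. Stack=[E - (] ptr=9 lookahead=num remaining=[num ) $]
Step 20: shift num. Stack=[E - ( num] ptr=10 lookahead=) remaining=[) $]
Step 21: reduce F->num. Stack=[E - ( F] ptr=10 lookahead=) remaining=[) $]
Step 22: reduce T->F. Stack=[E - ( T] ptr=10 lookahead=) remaining=[) $]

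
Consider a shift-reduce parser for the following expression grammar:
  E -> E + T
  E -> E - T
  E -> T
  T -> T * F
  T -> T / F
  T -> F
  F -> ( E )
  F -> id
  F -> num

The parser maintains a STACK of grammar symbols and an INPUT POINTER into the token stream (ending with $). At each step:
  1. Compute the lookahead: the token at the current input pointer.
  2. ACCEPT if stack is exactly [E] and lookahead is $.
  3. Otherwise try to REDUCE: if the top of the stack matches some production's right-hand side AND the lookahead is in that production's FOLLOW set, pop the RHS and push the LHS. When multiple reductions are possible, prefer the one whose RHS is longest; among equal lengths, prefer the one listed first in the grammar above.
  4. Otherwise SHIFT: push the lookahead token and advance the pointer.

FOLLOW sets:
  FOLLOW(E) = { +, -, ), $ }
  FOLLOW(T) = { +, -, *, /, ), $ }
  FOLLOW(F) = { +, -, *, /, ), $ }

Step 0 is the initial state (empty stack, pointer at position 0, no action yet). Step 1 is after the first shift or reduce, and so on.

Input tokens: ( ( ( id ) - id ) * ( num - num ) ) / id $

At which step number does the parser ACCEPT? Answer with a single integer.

Answer: 43

Derivation:
Step 1: shift (. Stack=[(] ptr=1 lookahead=( remaining=[( ( id ) - id ) * ( num - num ) ) / id $]
Step 2: shift (. Stack=[( (] ptr=2 lookahead=( remaining=[( id ) - id ) * ( num - num ) ) / id $]
Step 3: shift (. Stack=[( ( (] ptr=3 lookahead=id remaining=[id ) - id ) * ( num - num ) ) / id $]
Step 4: shift id. Stack=[( ( ( id] ptr=4 lookahead=) remaining=[) - id ) * ( num - num ) ) / id $]
Step 5: reduce F->id. Stack=[( ( ( F] ptr=4 lookahead=) remaining=[) - id ) * ( num - num ) ) / id $]
Step 6: reduce T->F. Stack=[( ( ( T] ptr=4 lookahead=) remaining=[) - id ) * ( num - num ) ) / id $]
Step 7: reduce E->T. Stack=[( ( ( E] ptr=4 lookahead=) remaining=[) - id ) * ( num - num ) ) / id $]
Step 8: shift ). Stack=[( ( ( E )] ptr=5 lookahead=- remaining=[- id ) * ( num - num ) ) / id $]
Step 9: reduce F->( E ). Stack=[( ( F] ptr=5 lookahead=- remaining=[- id ) * ( num - num ) ) / id $]
Step 10: reduce T->F. Stack=[( ( T] ptr=5 lookahead=- remaining=[- id ) * ( num - num ) ) / id $]
Step 11: reduce E->T. Stack=[( ( E] ptr=5 lookahead=- remaining=[- id ) * ( num - num ) ) / id $]
Step 12: shift -. Stack=[( ( E -] ptr=6 lookahead=id remaining=[id ) * ( num - num ) ) / id $]
Step 13: shift id. Stack=[( ( E - id] ptr=7 lookahead=) remaining=[) * ( num - num ) ) / id $]
Step 14: reduce F->id. Stack=[( ( E - F] ptr=7 lookahead=) remaining=[) * ( num - num ) ) / id $]
Step 15: reduce T->F. Stack=[( ( E - T] ptr=7 lookahead=) remaining=[) * ( num - num ) ) / id $]
Step 16: reduce E->E - T. Stack=[( ( E] ptr=7 lookahead=) remaining=[) * ( num - num ) ) / id $]
Step 17: shift ). Stack=[( ( E )] ptr=8 lookahead=* remaining=[* ( num - num ) ) / id $]
Step 18: reduce F->( E ). Stack=[( F] ptr=8 lookahead=* remaining=[* ( num - num ) ) / id $]
Step 19: reduce T->F. Stack=[( T] ptr=8 lookahead=* remaining=[* ( num - num ) ) / id $]
Step 20: shift *. Stack=[( T *] ptr=9 lookahead=( remaining=[( num - num ) ) / id $]
Step 21: shift (. Stack=[( T * (] ptr=10 lookahead=num remaining=[num - num ) ) / id $]
Step 22: shift num. Stack=[( T * ( num] ptr=11 lookahead=- remaining=[- num ) ) / id $]
Step 23: reduce F->num. Stack=[( T * ( F] ptr=11 lookahead=- remaining=[- num ) ) / id $]
Step 24: reduce T->F. Stack=[( T * ( T] ptr=11 lookahead=- remaining=[- num ) ) / id $]
Step 25: reduce E->T. Stack=[( T * ( E] ptr=11 lookahead=- remaining=[- num ) ) / id $]
Step 26: shift -. Stack=[( T * ( E -] ptr=12 lookahead=num remaining=[num ) ) / id $]
Step 27: shift num. Stack=[( T * ( E - num] ptr=13 lookahead=) remaining=[) ) / id $]
Step 28: reduce F->num. Stack=[( T * ( E - F] ptr=13 lookahead=) remaining=[) ) / id $]
Step 29: reduce T->F. Stack=[( T * ( E - T] ptr=13 lookahead=) remaining=[) ) / id $]
Step 30: reduce E->E - T. Stack=[( T * ( E] ptr=13 lookahead=) remaining=[) ) / id $]
Step 31: shift ). Stack=[( T * ( E )] ptr=14 lookahead=) remaining=[) / id $]
Step 32: reduce F->( E ). Stack=[( T * F] ptr=14 lookahead=) remaining=[) / id $]
Step 33: reduce T->T * F. Stack=[( T] ptr=14 lookahead=) remaining=[) / id $]
Step 34: reduce E->T. Stack=[( E] ptr=14 lookahead=) remaining=[) / id $]
Step 35: shift ). Stack=[( E )] ptr=15 lookahead=/ remaining=[/ id $]
Step 36: reduce F->( E ). Stack=[F] ptr=15 lookahead=/ remaining=[/ id $]
Step 37: reduce T->F. Stack=[T] ptr=15 lookahead=/ remaining=[/ id $]
Step 38: shift /. Stack=[T /] ptr=16 lookahead=id remaining=[id $]
Step 39: shift id. Stack=[T / id] ptr=17 lookahead=$ remaining=[$]
Step 40: reduce F->id. Stack=[T / F] ptr=17 lookahead=$ remaining=[$]
Step 41: reduce T->T / F. Stack=[T] ptr=17 lookahead=$ remaining=[$]
Step 42: reduce E->T. Stack=[E] ptr=17 lookahead=$ remaining=[$]
Step 43: accept. Stack=[E] ptr=17 lookahead=$ remaining=[$]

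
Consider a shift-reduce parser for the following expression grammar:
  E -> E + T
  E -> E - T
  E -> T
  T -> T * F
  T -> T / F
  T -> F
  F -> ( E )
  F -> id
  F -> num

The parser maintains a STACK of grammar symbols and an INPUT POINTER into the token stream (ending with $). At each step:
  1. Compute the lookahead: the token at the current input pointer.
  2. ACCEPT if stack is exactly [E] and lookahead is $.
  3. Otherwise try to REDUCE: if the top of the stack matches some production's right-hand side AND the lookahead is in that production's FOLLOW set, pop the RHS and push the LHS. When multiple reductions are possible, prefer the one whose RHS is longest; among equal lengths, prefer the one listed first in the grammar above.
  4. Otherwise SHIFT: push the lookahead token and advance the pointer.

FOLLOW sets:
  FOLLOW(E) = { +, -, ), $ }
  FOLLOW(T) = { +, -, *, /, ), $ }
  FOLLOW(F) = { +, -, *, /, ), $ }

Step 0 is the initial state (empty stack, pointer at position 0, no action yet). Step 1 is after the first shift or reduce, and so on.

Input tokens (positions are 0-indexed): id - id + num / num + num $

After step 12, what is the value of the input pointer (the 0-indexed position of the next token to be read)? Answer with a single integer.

Answer: 5

Derivation:
Step 1: shift id. Stack=[id] ptr=1 lookahead=- remaining=[- id + num / num + num $]
Step 2: reduce F->id. Stack=[F] ptr=1 lookahead=- remaining=[- id + num / num + num $]
Step 3: reduce T->F. Stack=[T] ptr=1 lookahead=- remaining=[- id + num / num + num $]
Step 4: reduce E->T. Stack=[E] ptr=1 lookahead=- remaining=[- id + num / num + num $]
Step 5: shift -. Stack=[E -] ptr=2 lookahead=id remaining=[id + num / num + num $]
Step 6: shift id. Stack=[E - id] ptr=3 lookahead=+ remaining=[+ num / num + num $]
Step 7: reduce F->id. Stack=[E - F] ptr=3 lookahead=+ remaining=[+ num / num + num $]
Step 8: reduce T->F. Stack=[E - T] ptr=3 lookahead=+ remaining=[+ num / num + num $]
Step 9: reduce E->E - T. Stack=[E] ptr=3 lookahead=+ remaining=[+ num / num + num $]
Step 10: shift +. Stack=[E +] ptr=4 lookahead=num remaining=[num / num + num $]
Step 11: shift num. Stack=[E + num] ptr=5 lookahead=/ remaining=[/ num + num $]
Step 12: reduce F->num. Stack=[E + F] ptr=5 lookahead=/ remaining=[/ num + num $]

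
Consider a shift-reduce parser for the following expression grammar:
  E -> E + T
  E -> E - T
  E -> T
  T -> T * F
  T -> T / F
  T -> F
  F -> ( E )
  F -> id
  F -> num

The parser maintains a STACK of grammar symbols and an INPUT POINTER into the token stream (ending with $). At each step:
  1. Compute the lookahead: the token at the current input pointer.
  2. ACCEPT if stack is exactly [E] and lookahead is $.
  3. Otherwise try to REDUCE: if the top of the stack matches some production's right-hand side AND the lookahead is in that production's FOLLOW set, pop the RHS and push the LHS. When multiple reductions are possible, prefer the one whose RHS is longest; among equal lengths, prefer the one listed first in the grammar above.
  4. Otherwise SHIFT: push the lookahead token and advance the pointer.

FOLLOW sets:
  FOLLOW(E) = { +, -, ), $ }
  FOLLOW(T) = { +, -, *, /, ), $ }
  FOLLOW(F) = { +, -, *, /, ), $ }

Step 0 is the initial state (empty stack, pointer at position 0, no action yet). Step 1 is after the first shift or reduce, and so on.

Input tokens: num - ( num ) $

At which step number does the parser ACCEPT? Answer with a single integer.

Answer: 15

Derivation:
Step 1: shift num. Stack=[num] ptr=1 lookahead=- remaining=[- ( num ) $]
Step 2: reduce F->num. Stack=[F] ptr=1 lookahead=- remaining=[- ( num ) $]
Step 3: reduce T->F. Stack=[T] ptr=1 lookahead=- remaining=[- ( num ) $]
Step 4: reduce E->T. Stack=[E] ptr=1 lookahead=- remaining=[- ( num ) $]
Step 5: shift -. Stack=[E -] ptr=2 lookahead=( remaining=[( num ) $]
Step 6: shift (. Stack=[E - (] ptr=3 lookahead=num remaining=[num ) $]
Step 7: shift num. Stack=[E - ( num] ptr=4 lookahead=) remaining=[) $]
Step 8: reduce F->num. Stack=[E - ( F] ptr=4 lookahead=) remaining=[) $]
Step 9: reduce T->F. Stack=[E - ( T] ptr=4 lookahead=) remaining=[) $]
Step 10: reduce E->T. Stack=[E - ( E] ptr=4 lookahead=) remaining=[) $]
Step 11: shift ). Stack=[E - ( E )] ptr=5 lookahead=$ remaining=[$]
Step 12: reduce F->( E ). Stack=[E - F] ptr=5 lookahead=$ remaining=[$]
Step 13: reduce T->F. Stack=[E - T] ptr=5 lookahead=$ remaining=[$]
Step 14: reduce E->E - T. Stack=[E] ptr=5 lookahead=$ remaining=[$]
Step 15: accept. Stack=[E] ptr=5 lookahead=$ remaining=[$]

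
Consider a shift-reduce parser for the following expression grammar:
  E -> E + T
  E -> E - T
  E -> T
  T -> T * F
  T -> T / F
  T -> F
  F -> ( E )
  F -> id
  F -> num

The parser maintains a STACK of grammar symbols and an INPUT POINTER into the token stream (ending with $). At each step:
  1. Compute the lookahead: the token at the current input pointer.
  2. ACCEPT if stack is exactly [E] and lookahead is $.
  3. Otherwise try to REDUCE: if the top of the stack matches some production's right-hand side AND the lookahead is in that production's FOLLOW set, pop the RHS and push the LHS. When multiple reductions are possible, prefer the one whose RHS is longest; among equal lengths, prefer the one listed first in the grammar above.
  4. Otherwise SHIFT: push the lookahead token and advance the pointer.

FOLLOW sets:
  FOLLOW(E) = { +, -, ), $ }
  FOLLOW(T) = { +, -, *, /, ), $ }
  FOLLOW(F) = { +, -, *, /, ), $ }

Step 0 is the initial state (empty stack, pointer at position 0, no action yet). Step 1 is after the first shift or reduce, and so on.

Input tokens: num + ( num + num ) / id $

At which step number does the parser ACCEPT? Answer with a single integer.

Answer: 24

Derivation:
Step 1: shift num. Stack=[num] ptr=1 lookahead=+ remaining=[+ ( num + num ) / id $]
Step 2: reduce F->num. Stack=[F] ptr=1 lookahead=+ remaining=[+ ( num + num ) / id $]
Step 3: reduce T->F. Stack=[T] ptr=1 lookahead=+ remaining=[+ ( num + num ) / id $]
Step 4: reduce E->T. Stack=[E] ptr=1 lookahead=+ remaining=[+ ( num + num ) / id $]
Step 5: shift +. Stack=[E +] ptr=2 lookahead=( remaining=[( num + num ) / id $]
Step 6: shift (. Stack=[E + (] ptr=3 lookahead=num remaining=[num + num ) / id $]
Step 7: shift num. Stack=[E + ( num] ptr=4 lookahead=+ remaining=[+ num ) / id $]
Step 8: reduce F->num. Stack=[E + ( F] ptr=4 lookahead=+ remaining=[+ num ) / id $]
Step 9: reduce T->F. Stack=[E + ( T] ptr=4 lookahead=+ remaining=[+ num ) / id $]
Step 10: reduce E->T. Stack=[E + ( E] ptr=4 lookahead=+ remaining=[+ num ) / id $]
Step 11: shift +. Stack=[E + ( E +] ptr=5 lookahead=num remaining=[num ) / id $]
Step 12: shift num. Stack=[E + ( E + num] ptr=6 lookahead=) remaining=[) / id $]
Step 13: reduce F->num. Stack=[E + ( E + F] ptr=6 lookahead=) remaining=[) / id $]
Step 14: reduce T->F. Stack=[E + ( E + T] ptr=6 lookahead=) remaining=[) / id $]
Step 15: reduce E->E + T. Stack=[E + ( E] ptr=6 lookahead=) remaining=[) / id $]
Step 16: shift ). Stack=[E + ( E )] ptr=7 lookahead=/ remaining=[/ id $]
Step 17: reduce F->( E ). Stack=[E + F] ptr=7 lookahead=/ remaining=[/ id $]
Step 18: reduce T->F. Stack=[E + T] ptr=7 lookahead=/ remaining=[/ id $]
Step 19: shift /. Stack=[E + T /] ptr=8 lookahead=id remaining=[id $]
Step 20: shift id. Stack=[E + T / id] ptr=9 lookahead=$ remaining=[$]
Step 21: reduce F->id. Stack=[E + T / F] ptr=9 lookahead=$ remaining=[$]
Step 22: reduce T->T / F. Stack=[E + T] ptr=9 lookahead=$ remaining=[$]
Step 23: reduce E->E + T. Stack=[E] ptr=9 lookahead=$ remaining=[$]
Step 24: accept. Stack=[E] ptr=9 lookahead=$ remaining=[$]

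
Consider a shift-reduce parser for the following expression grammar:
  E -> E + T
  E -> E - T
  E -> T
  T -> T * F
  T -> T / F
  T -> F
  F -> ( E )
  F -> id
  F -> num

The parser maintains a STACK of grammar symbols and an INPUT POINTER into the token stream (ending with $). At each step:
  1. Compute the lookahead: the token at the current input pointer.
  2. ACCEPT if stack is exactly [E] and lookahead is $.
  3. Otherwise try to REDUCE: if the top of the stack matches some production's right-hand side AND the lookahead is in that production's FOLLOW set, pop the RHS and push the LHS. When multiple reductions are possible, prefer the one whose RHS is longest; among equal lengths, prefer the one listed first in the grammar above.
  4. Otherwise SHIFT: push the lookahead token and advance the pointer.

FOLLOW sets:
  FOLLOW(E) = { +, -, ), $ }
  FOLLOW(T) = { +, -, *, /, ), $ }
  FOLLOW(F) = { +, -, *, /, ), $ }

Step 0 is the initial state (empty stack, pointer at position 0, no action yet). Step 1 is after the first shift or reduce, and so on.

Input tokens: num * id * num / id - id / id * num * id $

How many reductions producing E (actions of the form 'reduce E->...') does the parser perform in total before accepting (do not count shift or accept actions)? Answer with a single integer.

Answer: 2

Derivation:
Step 1: shift num. Stack=[num] ptr=1 lookahead=* remaining=[* id * num / id - id / id * num * id $]
Step 2: reduce F->num. Stack=[F] ptr=1 lookahead=* remaining=[* id * num / id - id / id * num * id $]
Step 3: reduce T->F. Stack=[T] ptr=1 lookahead=* remaining=[* id * num / id - id / id * num * id $]
Step 4: shift *. Stack=[T *] ptr=2 lookahead=id remaining=[id * num / id - id / id * num * id $]
Step 5: shift id. Stack=[T * id] ptr=3 lookahead=* remaining=[* num / id - id / id * num * id $]
Step 6: reduce F->id. Stack=[T * F] ptr=3 lookahead=* remaining=[* num / id - id / id * num * id $]
Step 7: reduce T->T * F. Stack=[T] ptr=3 lookahead=* remaining=[* num / id - id / id * num * id $]
Step 8: shift *. Stack=[T *] ptr=4 lookahead=num remaining=[num / id - id / id * num * id $]
Step 9: shift num. Stack=[T * num] ptr=5 lookahead=/ remaining=[/ id - id / id * num * id $]
Step 10: reduce F->num. Stack=[T * F] ptr=5 lookahead=/ remaining=[/ id - id / id * num * id $]
Step 11: reduce T->T * F. Stack=[T] ptr=5 lookahead=/ remaining=[/ id - id / id * num * id $]
Step 12: shift /. Stack=[T /] ptr=6 lookahead=id remaining=[id - id / id * num * id $]
Step 13: shift id. Stack=[T / id] ptr=7 lookahead=- remaining=[- id / id * num * id $]
Step 14: reduce F->id. Stack=[T / F] ptr=7 lookahead=- remaining=[- id / id * num * id $]
Step 15: reduce T->T / F. Stack=[T] ptr=7 lookahead=- remaining=[- id / id * num * id $]
Step 16: reduce E->T. Stack=[E] ptr=7 lookahead=- remaining=[- id / id * num * id $]
Step 17: shift -. Stack=[E -] ptr=8 lookahead=id remaining=[id / id * num * id $]
Step 18: shift id. Stack=[E - id] ptr=9 lookahead=/ remaining=[/ id * num * id $]
Step 19: reduce F->id. Stack=[E - F] ptr=9 lookahead=/ remaining=[/ id * num * id $]
Step 20: reduce T->F. Stack=[E - T] ptr=9 lookahead=/ remaining=[/ id * num * id $]
Step 21: shift /. Stack=[E - T /] ptr=10 lookahead=id remaining=[id * num * id $]
Step 22: shift id. Stack=[E - T / id] ptr=11 lookahead=* remaining=[* num * id $]
Step 23: reduce F->id. Stack=[E - T / F] ptr=11 lookahead=* remaining=[* num * id $]
Step 24: reduce T->T / F. Stack=[E - T] ptr=11 lookahead=* remaining=[* num * id $]
Step 25: shift *. Stack=[E - T *] ptr=12 lookahead=num remaining=[num * id $]
Step 26: shift num. Stack=[E - T * num] ptr=13 lookahead=* remaining=[* id $]
Step 27: reduce F->num. Stack=[E - T * F] ptr=13 lookahead=* remaining=[* id $]
Step 28: reduce T->T * F. Stack=[E - T] ptr=13 lookahead=* remaining=[* id $]
Step 29: shift *. Stack=[E - T *] ptr=14 lookahead=id remaining=[id $]
Step 30: shift id. Stack=[E - T * id] ptr=15 lookahead=$ remaining=[$]
Step 31: reduce F->id. Stack=[E - T * F] ptr=15 lookahead=$ remaining=[$]
Step 32: reduce T->T * F. Stack=[E - T] ptr=15 lookahead=$ remaining=[$]
Step 33: reduce E->E - T. Stack=[E] ptr=15 lookahead=$ remaining=[$]
Step 34: accept. Stack=[E] ptr=15 lookahead=$ remaining=[$]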